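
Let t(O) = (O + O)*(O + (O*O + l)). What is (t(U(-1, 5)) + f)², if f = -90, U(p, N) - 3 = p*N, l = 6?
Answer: 14884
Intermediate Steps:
U(p, N) = 3 + N*p (U(p, N) = 3 + p*N = 3 + N*p)
t(O) = 2*O*(6 + O + O²) (t(O) = (O + O)*(O + (O*O + 6)) = (2*O)*(O + (O² + 6)) = (2*O)*(O + (6 + O²)) = (2*O)*(6 + O + O²) = 2*O*(6 + O + O²))
(t(U(-1, 5)) + f)² = (2*(3 + 5*(-1))*(6 + (3 + 5*(-1)) + (3 + 5*(-1))²) - 90)² = (2*(3 - 5)*(6 + (3 - 5) + (3 - 5)²) - 90)² = (2*(-2)*(6 - 2 + (-2)²) - 90)² = (2*(-2)*(6 - 2 + 4) - 90)² = (2*(-2)*8 - 90)² = (-32 - 90)² = (-122)² = 14884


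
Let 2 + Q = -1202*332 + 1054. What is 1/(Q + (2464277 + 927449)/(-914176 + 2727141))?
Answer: -1812965/721578433854 ≈ -2.5125e-6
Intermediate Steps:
Q = -398012 (Q = -2 + (-1202*332 + 1054) = -2 + (-399064 + 1054) = -2 - 398010 = -398012)
1/(Q + (2464277 + 927449)/(-914176 + 2727141)) = 1/(-398012 + (2464277 + 927449)/(-914176 + 2727141)) = 1/(-398012 + 3391726/1812965) = 1/(-721578433854/1812965) = -1812965/721578433854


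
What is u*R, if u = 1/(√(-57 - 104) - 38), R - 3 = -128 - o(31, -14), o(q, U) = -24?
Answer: 3838/1605 + 101*I*√161/1605 ≈ 2.3913 + 0.79847*I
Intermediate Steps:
R = -101 (R = 3 + (-128 - 1*(-24)) = 3 + (-128 + 24) = 3 - 104 = -101)
u = 1/(-38 + I*√161) (u = 1/(√(-161) - 38) = 1/(I*√161 - 38) = 1/(-38 + I*√161) ≈ -0.023676 - 0.0079057*I)
u*R = (-38/1605 - I*√161/1605)*(-101) = 3838/1605 + 101*I*√161/1605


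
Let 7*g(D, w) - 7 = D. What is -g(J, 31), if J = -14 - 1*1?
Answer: 8/7 ≈ 1.1429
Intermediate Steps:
J = -15 (J = -14 - 1 = -15)
g(D, w) = 1 + D/7
-g(J, 31) = -(1 + (1/7)*(-15)) = -(1 - 15/7) = -1*(-8/7) = 8/7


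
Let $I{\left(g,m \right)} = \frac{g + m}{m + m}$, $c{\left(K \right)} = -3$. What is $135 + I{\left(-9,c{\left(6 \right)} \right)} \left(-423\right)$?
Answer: $-711$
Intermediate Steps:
$I{\left(g,m \right)} = \frac{g + m}{2 m}$
$135 + I{\left(-9,c{\left(6 \right)} \right)} \left(-423\right) = 135 + \frac{-9 - 3}{2 \left(-3\right)} \left(-423\right) = 135 + \frac{1}{2} \left(- \frac{1}{3}\right) \left(-12\right) \left(-423\right) = 135 + 2 \left(-423\right) = 135 - 846 = -711$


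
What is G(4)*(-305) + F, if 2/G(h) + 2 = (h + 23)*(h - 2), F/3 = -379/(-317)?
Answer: -67123/8242 ≈ -8.1440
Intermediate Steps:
F = 1137/317 (F = 3*(-379/(-317)) = 3*(-379*(-1/317)) = 3*(379/317) = 1137/317 ≈ 3.5868)
G(h) = 2/(-2 + (-2 + h)*(23 + h)) (G(h) = 2/(-2 + (h + 23)*(h - 2)) = 2/(-2 + (23 + h)*(-2 + h)) = 2/(-2 + (-2 + h)*(23 + h)))
G(4)*(-305) + F = (2/(-48 + 4² + 21*4))*(-305) + 1137/317 = (2/(-48 + 16 + 84))*(-305) + 1137/317 = (2/52)*(-305) + 1137/317 = (2*(1/52))*(-305) + 1137/317 = (1/26)*(-305) + 1137/317 = -305/26 + 1137/317 = -67123/8242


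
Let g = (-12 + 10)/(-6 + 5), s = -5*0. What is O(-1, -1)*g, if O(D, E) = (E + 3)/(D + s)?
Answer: -4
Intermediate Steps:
s = 0
O(D, E) = (3 + E)/D (O(D, E) = (E + 3)/(D + 0) = (3 + E)/D)
g = 2 (g = -2/(-1) = -2*(-1) = 2)
O(-1, -1)*g = ((3 - 1)/(-1))*2 = -1*2*2 = -2*2 = -4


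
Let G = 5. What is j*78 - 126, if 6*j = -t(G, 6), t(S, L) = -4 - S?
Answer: -9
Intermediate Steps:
j = 3/2 (j = (-(-4 - 1*5))/6 = (-(-4 - 5))/6 = (-1*(-9))/6 = (⅙)*9 = 3/2 ≈ 1.5000)
j*78 - 126 = (3/2)*78 - 126 = 117 - 126 = -9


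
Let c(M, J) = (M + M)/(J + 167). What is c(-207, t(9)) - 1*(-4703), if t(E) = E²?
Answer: 582965/124 ≈ 4701.3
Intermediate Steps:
c(M, J) = 2*M/(167 + J) (c(M, J) = (2*M)/(167 + J) = 2*M/(167 + J))
c(-207, t(9)) - 1*(-4703) = 2*(-207)/(167 + 9²) - 1*(-4703) = 2*(-207)/(167 + 81) + 4703 = 2*(-207)/248 + 4703 = 2*(-207)*(1/248) + 4703 = -207/124 + 4703 = 582965/124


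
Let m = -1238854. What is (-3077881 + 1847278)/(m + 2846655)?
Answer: -1230603/1607801 ≈ -0.76540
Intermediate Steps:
(-3077881 + 1847278)/(m + 2846655) = (-3077881 + 1847278)/(-1238854 + 2846655) = -1230603/1607801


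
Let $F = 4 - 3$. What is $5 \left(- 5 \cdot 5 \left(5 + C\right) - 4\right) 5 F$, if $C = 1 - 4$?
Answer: $-1350$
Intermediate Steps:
$C = -3$
$F = 1$
$5 \left(- 5 \cdot 5 \left(5 + C\right) - 4\right) 5 F = 5 \left(- 5 \cdot 5 \left(5 - 3\right) - 4\right) 5 \cdot 1 = 5 \left(- 5 \cdot 5 \cdot 2 - 4\right) 5 = 5 \left(\left(-5\right) 10 - 4\right) 5 = 5 \left(-50 - 4\right) 5 = 5 \left(-54\right) 5 = \left(-270\right) 5 = -1350$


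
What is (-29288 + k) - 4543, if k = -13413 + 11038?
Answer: -36206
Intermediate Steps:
k = -2375
(-29288 + k) - 4543 = (-29288 - 2375) - 4543 = -31663 - 4543 = -36206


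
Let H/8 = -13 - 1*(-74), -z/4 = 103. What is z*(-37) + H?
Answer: 15732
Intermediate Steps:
z = -412 (z = -4*103 = -412)
H = 488 (H = 8*(-13 - 1*(-74)) = 8*(-13 + 74) = 8*61 = 488)
z*(-37) + H = -412*(-37) + 488 = 15244 + 488 = 15732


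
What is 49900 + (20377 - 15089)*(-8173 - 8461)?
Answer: -87910692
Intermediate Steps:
49900 + (20377 - 15089)*(-8173 - 8461) = 49900 + 5288*(-16634) = 49900 - 87960592 = -87910692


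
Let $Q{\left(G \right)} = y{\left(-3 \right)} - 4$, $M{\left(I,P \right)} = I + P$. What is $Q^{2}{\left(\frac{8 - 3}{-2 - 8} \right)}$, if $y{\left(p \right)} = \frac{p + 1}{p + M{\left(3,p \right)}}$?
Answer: $\frac{100}{9} \approx 11.111$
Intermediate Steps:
$y{\left(p \right)} = \frac{1 + p}{3 + 2 p}$ ($y{\left(p \right)} = \frac{p + 1}{p + \left(3 + p\right)} = \frac{1 + p}{3 + 2 p}$)
$Q{\left(G \right)} = - \frac{10}{3}$ ($Q{\left(G \right)} = \frac{1 - 3}{3 + 2 \left(-3\right)} - 4 = \frac{1}{3 - 6} \left(-2\right) - 4 = \frac{1}{-3} \left(-2\right) - 4 = \left(- \frac{1}{3}\right) \left(-2\right) - 4 = \frac{2}{3} - 4 = - \frac{10}{3}$)
$Q^{2}{\left(\frac{8 - 3}{-2 - 8} \right)} = \left(- \frac{10}{3}\right)^{2} = \frac{100}{9}$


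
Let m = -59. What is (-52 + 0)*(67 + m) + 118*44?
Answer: 4776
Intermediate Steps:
(-52 + 0)*(67 + m) + 118*44 = (-52 + 0)*(67 - 59) + 118*44 = -52*8 + 5192 = -416 + 5192 = 4776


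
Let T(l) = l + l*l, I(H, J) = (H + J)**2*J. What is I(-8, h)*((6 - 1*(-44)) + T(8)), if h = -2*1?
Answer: -24400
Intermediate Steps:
h = -2
I(H, J) = J*(H + J)**2
T(l) = l + l**2
I(-8, h)*((6 - 1*(-44)) + T(8)) = (-2*(-8 - 2)**2)*((6 - 1*(-44)) + 8*(1 + 8)) = (-2*(-10)**2)*((6 + 44) + 8*9) = (-2*100)*(50 + 72) = -200*122 = -24400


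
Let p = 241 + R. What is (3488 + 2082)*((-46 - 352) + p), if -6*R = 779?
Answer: -4792985/3 ≈ -1.5977e+6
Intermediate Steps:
R = -779/6 (R = -⅙*779 = -779/6 ≈ -129.83)
p = 667/6 (p = 241 - 779/6 = 667/6 ≈ 111.17)
(3488 + 2082)*((-46 - 352) + p) = (3488 + 2082)*((-46 - 352) + 667/6) = 5570*(-398 + 667/6) = 5570*(-1721/6) = -4792985/3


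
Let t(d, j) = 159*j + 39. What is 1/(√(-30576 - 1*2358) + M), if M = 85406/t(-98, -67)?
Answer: -226624821/929384922775 - 28164249*I*√32934/929384922775 ≈ -0.00024384 - 0.0054995*I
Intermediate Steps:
t(d, j) = 39 + 159*j
M = -42703/5307 (M = 85406/(39 + 159*(-67)) = 85406/(39 - 10653) = 85406/(-10614) = 85406*(-1/10614) = -42703/5307 ≈ -8.0465)
1/(√(-30576 - 1*2358) + M) = 1/(√(-30576 - 1*2358) - 42703/5307) = 1/(√(-30576 - 2358) - 42703/5307) = 1/(√(-32934) - 42703/5307) = 1/(I*√32934 - 42703/5307) = 1/(-42703/5307 + I*√32934)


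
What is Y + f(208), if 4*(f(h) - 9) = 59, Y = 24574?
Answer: 98391/4 ≈ 24598.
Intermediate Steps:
f(h) = 95/4 (f(h) = 9 + (¼)*59 = 9 + 59/4 = 95/4)
Y + f(208) = 24574 + 95/4 = 98391/4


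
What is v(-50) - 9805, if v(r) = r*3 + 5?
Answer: -9950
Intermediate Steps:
v(r) = 5 + 3*r (v(r) = 3*r + 5 = 5 + 3*r)
v(-50) - 9805 = (5 + 3*(-50)) - 9805 = (5 - 150) - 9805 = -145 - 9805 = -9950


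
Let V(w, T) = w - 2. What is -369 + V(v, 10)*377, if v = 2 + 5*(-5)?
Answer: -9794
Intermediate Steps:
v = -23 (v = 2 - 25 = -23)
V(w, T) = -2 + w
-369 + V(v, 10)*377 = -369 + (-2 - 23)*377 = -369 - 25*377 = -369 - 9425 = -9794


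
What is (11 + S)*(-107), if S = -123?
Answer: 11984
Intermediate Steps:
(11 + S)*(-107) = (11 - 123)*(-107) = -112*(-107) = 11984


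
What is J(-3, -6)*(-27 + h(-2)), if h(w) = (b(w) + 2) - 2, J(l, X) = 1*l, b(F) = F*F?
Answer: 69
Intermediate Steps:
b(F) = F²
J(l, X) = l
h(w) = w² (h(w) = (w² + 2) - 2 = (2 + w²) - 2 = w²)
J(-3, -6)*(-27 + h(-2)) = -3*(-27 + (-2)²) = -3*(-27 + 4) = -3*(-23) = 69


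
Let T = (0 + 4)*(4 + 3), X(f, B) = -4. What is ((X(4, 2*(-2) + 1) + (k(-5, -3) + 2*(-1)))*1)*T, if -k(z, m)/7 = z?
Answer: 812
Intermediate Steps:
k(z, m) = -7*z
T = 28 (T = 4*7 = 28)
((X(4, 2*(-2) + 1) + (k(-5, -3) + 2*(-1)))*1)*T = ((-4 + (-7*(-5) + 2*(-1)))*1)*28 = ((-4 + (35 - 2))*1)*28 = ((-4 + 33)*1)*28 = (29*1)*28 = 29*28 = 812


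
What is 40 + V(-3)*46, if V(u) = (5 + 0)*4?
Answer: 960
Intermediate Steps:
V(u) = 20 (V(u) = 5*4 = 20)
40 + V(-3)*46 = 40 + 20*46 = 40 + 920 = 960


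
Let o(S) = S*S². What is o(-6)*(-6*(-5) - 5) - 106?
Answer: -5506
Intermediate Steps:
o(S) = S³
o(-6)*(-6*(-5) - 5) - 106 = (-6)³*(-6*(-5) - 5) - 106 = -216*(30 - 5) - 106 = -216*25 - 106 = -5400 - 106 = -5506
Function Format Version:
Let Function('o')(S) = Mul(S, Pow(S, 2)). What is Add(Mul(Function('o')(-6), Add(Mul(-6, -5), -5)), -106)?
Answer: -5506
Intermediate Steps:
Function('o')(S) = Pow(S, 3)
Add(Mul(Function('o')(-6), Add(Mul(-6, -5), -5)), -106) = Add(Mul(Pow(-6, 3), Add(Mul(-6, -5), -5)), -106) = Add(Mul(-216, Add(30, -5)), -106) = Add(Mul(-216, 25), -106) = Add(-5400, -106) = -5506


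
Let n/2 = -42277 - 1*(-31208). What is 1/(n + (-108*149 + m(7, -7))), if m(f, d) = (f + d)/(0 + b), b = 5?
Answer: -1/38230 ≈ -2.6157e-5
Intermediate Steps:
m(f, d) = d/5 + f/5 (m(f, d) = (f + d)/(0 + 5) = (d + f)/5 = (d + f)*(1/5) = d/5 + f/5)
n = -22138 (n = 2*(-42277 - 1*(-31208)) = 2*(-42277 + 31208) = 2*(-11069) = -22138)
1/(n + (-108*149 + m(7, -7))) = 1/(-22138 + (-108*149 + ((1/5)*(-7) + (1/5)*7))) = 1/(-22138 + (-16092 + (-7/5 + 7/5))) = 1/(-22138 + (-16092 + 0)) = 1/(-22138 - 16092) = 1/(-38230) = -1/38230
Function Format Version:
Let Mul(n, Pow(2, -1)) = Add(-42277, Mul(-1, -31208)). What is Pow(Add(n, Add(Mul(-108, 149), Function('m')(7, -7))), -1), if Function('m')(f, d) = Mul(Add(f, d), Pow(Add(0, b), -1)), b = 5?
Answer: Rational(-1, 38230) ≈ -2.6157e-5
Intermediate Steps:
Function('m')(f, d) = Add(Mul(Rational(1, 5), d), Mul(Rational(1, 5), f)) (Function('m')(f, d) = Mul(Add(f, d), Pow(Add(0, 5), -1)) = Mul(Add(d, f), Pow(5, -1)) = Mul(Add(d, f), Rational(1, 5)) = Add(Mul(Rational(1, 5), d), Mul(Rational(1, 5), f)))
n = -22138 (n = Mul(2, Add(-42277, Mul(-1, -31208))) = Mul(2, Add(-42277, 31208)) = Mul(2, -11069) = -22138)
Pow(Add(n, Add(Mul(-108, 149), Function('m')(7, -7))), -1) = Pow(Add(-22138, Add(Mul(-108, 149), Add(Mul(Rational(1, 5), -7), Mul(Rational(1, 5), 7)))), -1) = Pow(Add(-22138, Add(-16092, Add(Rational(-7, 5), Rational(7, 5)))), -1) = Pow(Add(-22138, Add(-16092, 0)), -1) = Pow(Add(-22138, -16092), -1) = Pow(-38230, -1) = Rational(-1, 38230)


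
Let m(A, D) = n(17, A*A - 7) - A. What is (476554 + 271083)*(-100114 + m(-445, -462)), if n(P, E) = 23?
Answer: -74499036502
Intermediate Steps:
m(A, D) = 23 - A
(476554 + 271083)*(-100114 + m(-445, -462)) = (476554 + 271083)*(-100114 + (23 - 1*(-445))) = 747637*(-100114 + (23 + 445)) = 747637*(-100114 + 468) = 747637*(-99646) = -74499036502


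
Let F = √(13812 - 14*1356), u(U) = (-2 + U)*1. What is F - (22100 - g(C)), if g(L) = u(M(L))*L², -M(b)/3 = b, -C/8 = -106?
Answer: -1830860884 + 2*I*√1293 ≈ -1.8309e+9 + 71.917*I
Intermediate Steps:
C = 848 (C = -8*(-106) = 848)
M(b) = -3*b
u(U) = -2 + U
g(L) = L²*(-2 - 3*L) (g(L) = (-2 - 3*L)*L² = L²*(-2 - 3*L))
F = 2*I*√1293 (F = √(13812 - 18984) = √(-5172) = 2*I*√1293 ≈ 71.917*I)
F - (22100 - g(C)) = 2*I*√1293 - (22100 - 848²*(-2 - 3*848)) = 2*I*√1293 - (22100 - 719104*(-2 - 2544)) = 2*I*√1293 - (22100 - 719104*(-2546)) = 2*I*√1293 - (22100 - 1*(-1830838784)) = 2*I*√1293 - (22100 + 1830838784) = 2*I*√1293 - 1*1830860884 = 2*I*√1293 - 1830860884 = -1830860884 + 2*I*√1293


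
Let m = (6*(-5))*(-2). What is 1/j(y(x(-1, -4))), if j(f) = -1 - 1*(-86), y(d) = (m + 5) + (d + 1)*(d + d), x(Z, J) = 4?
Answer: 1/85 ≈ 0.011765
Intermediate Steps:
m = 60 (m = -30*(-2) = 60)
y(d) = 65 + 2*d*(1 + d) (y(d) = (60 + 5) + (d + 1)*(d + d) = 65 + (1 + d)*(2*d) = 65 + 2*d*(1 + d))
j(f) = 85 (j(f) = -1 + 86 = 85)
1/j(y(x(-1, -4))) = 1/85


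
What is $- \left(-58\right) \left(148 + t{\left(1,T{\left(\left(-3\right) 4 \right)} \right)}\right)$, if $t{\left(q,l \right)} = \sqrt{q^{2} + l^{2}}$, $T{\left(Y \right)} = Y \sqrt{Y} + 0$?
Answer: $8584 + 58 i \sqrt{1727} \approx 8584.0 + 2410.3 i$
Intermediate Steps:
$T{\left(Y \right)} = Y^{\frac{3}{2}}$ ($T{\left(Y \right)} = Y^{\frac{3}{2}} + 0 = Y^{\frac{3}{2}}$)
$t{\left(q,l \right)} = \sqrt{l^{2} + q^{2}}$
$- \left(-58\right) \left(148 + t{\left(1,T{\left(\left(-3\right) 4 \right)} \right)}\right) = - \left(-58\right) \left(148 + \sqrt{\left(\left(\left(-3\right) 4\right)^{\frac{3}{2}}\right)^{2} + 1^{2}}\right) = - \left(-58\right) \left(148 + \sqrt{\left(\left(-12\right)^{\frac{3}{2}}\right)^{2} + 1}\right) = - \left(-58\right) \left(148 + \sqrt{\left(- 24 i \sqrt{3}\right)^{2} + 1}\right) = - \left(-58\right) \left(148 + \sqrt{-1728 + 1}\right) = - \left(-58\right) \left(148 + \sqrt{-1727}\right) = - \left(-58\right) \left(148 + i \sqrt{1727}\right) = - (-8584 - 58 i \sqrt{1727}) = 8584 + 58 i \sqrt{1727}$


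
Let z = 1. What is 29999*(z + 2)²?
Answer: 269991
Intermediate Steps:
29999*(z + 2)² = 29999*(1 + 2)² = 29999*3² = 29999*9 = 269991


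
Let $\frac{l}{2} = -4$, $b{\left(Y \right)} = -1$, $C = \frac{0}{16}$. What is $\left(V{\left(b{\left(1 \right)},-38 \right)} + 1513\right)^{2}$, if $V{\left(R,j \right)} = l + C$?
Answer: $2265025$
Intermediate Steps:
$C = 0$ ($C = 0 \cdot \frac{1}{16} = 0$)
$l = -8$ ($l = 2 \left(-4\right) = -8$)
$V{\left(R,j \right)} = -8$ ($V{\left(R,j \right)} = -8 + 0 = -8$)
$\left(V{\left(b{\left(1 \right)},-38 \right)} + 1513\right)^{2} = \left(-8 + 1513\right)^{2} = 1505^{2} = 2265025$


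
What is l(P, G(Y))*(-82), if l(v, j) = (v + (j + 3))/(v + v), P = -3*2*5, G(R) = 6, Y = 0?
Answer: -287/10 ≈ -28.700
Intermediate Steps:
P = -30 (P = -6*5 = -30)
l(v, j) = (3 + j + v)/(2*v) (l(v, j) = (v + (3 + j))/((2*v)) = (3 + j + v)*(1/(2*v)) = (3 + j + v)/(2*v))
l(P, G(Y))*(-82) = ((1/2)*(3 + 6 - 30)/(-30))*(-82) = ((1/2)*(-1/30)*(-21))*(-82) = (7/20)*(-82) = -287/10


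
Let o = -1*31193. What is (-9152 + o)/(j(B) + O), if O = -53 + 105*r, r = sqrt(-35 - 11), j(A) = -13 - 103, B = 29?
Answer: 6818305/535711 + 4236225*I*sqrt(46)/535711 ≈ 12.728 + 53.632*I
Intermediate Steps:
j(A) = -116
r = I*sqrt(46) (r = sqrt(-46) = I*sqrt(46) ≈ 6.7823*I)
o = -31193
O = -53 + 105*I*sqrt(46) (O = -53 + 105*(I*sqrt(46)) = -53 + 105*I*sqrt(46) ≈ -53.0 + 712.14*I)
(-9152 + o)/(j(B) + O) = (-9152 - 31193)/(-116 + (-53 + 105*I*sqrt(46))) = -40345/(-169 + 105*I*sqrt(46))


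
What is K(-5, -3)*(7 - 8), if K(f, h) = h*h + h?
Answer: -6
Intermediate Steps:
K(f, h) = h + h² (K(f, h) = h² + h = h + h²)
K(-5, -3)*(7 - 8) = (-3*(1 - 3))*(7 - 8) = -3*(-2)*(-1) = 6*(-1) = -6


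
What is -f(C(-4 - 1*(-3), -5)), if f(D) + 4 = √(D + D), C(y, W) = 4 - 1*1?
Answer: 4 - √6 ≈ 1.5505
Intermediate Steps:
C(y, W) = 3 (C(y, W) = 4 - 1 = 3)
f(D) = -4 + √2*√D (f(D) = -4 + √(D + D) = -4 + √(2*D) = -4 + √2*√D)
-f(C(-4 - 1*(-3), -5)) = -(-4 + √2*√3) = -(-4 + √6) = 4 - √6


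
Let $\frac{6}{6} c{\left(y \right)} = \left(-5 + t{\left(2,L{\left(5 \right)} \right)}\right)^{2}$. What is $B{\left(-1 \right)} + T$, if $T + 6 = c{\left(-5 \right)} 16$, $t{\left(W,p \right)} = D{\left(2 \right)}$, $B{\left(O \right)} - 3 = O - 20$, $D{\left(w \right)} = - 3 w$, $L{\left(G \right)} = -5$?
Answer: $1912$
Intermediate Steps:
$B{\left(O \right)} = -17 + O$ ($B{\left(O \right)} = 3 + \left(O - 20\right) = 3 + \left(-20 + O\right) = -17 + O$)
$t{\left(W,p \right)} = -6$ ($t{\left(W,p \right)} = \left(-3\right) 2 = -6$)
$c{\left(y \right)} = 121$ ($c{\left(y \right)} = \left(-5 - 6\right)^{2} = \left(-11\right)^{2} = 121$)
$T = 1930$ ($T = -6 + 121 \cdot 16 = -6 + 1936 = 1930$)
$B{\left(-1 \right)} + T = \left(-17 - 1\right) + 1930 = -18 + 1930 = 1912$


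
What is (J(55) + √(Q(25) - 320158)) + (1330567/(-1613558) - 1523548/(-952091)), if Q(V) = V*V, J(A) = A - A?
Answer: 1191512198187/1536254049778 + I*√319533 ≈ 0.7756 + 565.27*I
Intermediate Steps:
J(A) = 0
Q(V) = V²
(J(55) + √(Q(25) - 320158)) + (1330567/(-1613558) - 1523548/(-952091)) = (0 + √(25² - 320158)) + (1330567/(-1613558) - 1523548/(-952091)) = (0 + √(625 - 320158)) + (1330567*(-1/1613558) - 1523548*(-1/952091)) = (0 + √(-319533)) + (-1330567/1613558 + 1523548/952091) = (0 + I*√319533) + 1191512198187/1536254049778 = I*√319533 + 1191512198187/1536254049778 = 1191512198187/1536254049778 + I*√319533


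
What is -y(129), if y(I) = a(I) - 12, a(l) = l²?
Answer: -16629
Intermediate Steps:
y(I) = -12 + I² (y(I) = I² - 12 = -12 + I²)
-y(129) = -(-12 + 129²) = -(-12 + 16641) = -1*16629 = -16629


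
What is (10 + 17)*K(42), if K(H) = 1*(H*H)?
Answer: 47628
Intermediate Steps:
K(H) = H² (K(H) = 1*H² = H²)
(10 + 17)*K(42) = (10 + 17)*42² = 27*1764 = 47628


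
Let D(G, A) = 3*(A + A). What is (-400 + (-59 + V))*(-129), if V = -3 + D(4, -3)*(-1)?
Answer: 57276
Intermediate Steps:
D(G, A) = 6*A (D(G, A) = 3*(2*A) = 6*A)
V = 15 (V = -3 + (6*(-3))*(-1) = -3 - 18*(-1) = -3 + 18 = 15)
(-400 + (-59 + V))*(-129) = (-400 + (-59 + 15))*(-129) = (-400 - 44)*(-129) = -444*(-129) = 57276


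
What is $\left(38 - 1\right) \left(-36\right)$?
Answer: $-1332$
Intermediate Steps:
$\left(38 - 1\right) \left(-36\right) = 37 \left(-36\right) = -1332$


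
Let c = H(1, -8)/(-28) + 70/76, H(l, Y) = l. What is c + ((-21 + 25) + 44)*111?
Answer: 2834967/532 ≈ 5328.9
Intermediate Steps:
c = 471/532 (c = 1/(-28) + 70/76 = 1*(-1/28) + 70*(1/76) = -1/28 + 35/38 = 471/532 ≈ 0.88534)
c + ((-21 + 25) + 44)*111 = 471/532 + ((-21 + 25) + 44)*111 = 471/532 + (4 + 44)*111 = 471/532 + 48*111 = 471/532 + 5328 = 2834967/532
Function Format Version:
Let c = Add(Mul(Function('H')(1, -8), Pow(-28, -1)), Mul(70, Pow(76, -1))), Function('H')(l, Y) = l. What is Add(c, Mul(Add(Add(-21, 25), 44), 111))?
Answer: Rational(2834967, 532) ≈ 5328.9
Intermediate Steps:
c = Rational(471, 532) (c = Add(Mul(1, Pow(-28, -1)), Mul(70, Pow(76, -1))) = Add(Mul(1, Rational(-1, 28)), Mul(70, Rational(1, 76))) = Add(Rational(-1, 28), Rational(35, 38)) = Rational(471, 532) ≈ 0.88534)
Add(c, Mul(Add(Add(-21, 25), 44), 111)) = Add(Rational(471, 532), Mul(Add(Add(-21, 25), 44), 111)) = Add(Rational(471, 532), Mul(Add(4, 44), 111)) = Add(Rational(471, 532), Mul(48, 111)) = Add(Rational(471, 532), 5328) = Rational(2834967, 532)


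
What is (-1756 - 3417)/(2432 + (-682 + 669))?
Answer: -5173/2419 ≈ -2.1385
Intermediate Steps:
(-1756 - 3417)/(2432 + (-682 + 669)) = -5173/(2432 - 13) = -5173/2419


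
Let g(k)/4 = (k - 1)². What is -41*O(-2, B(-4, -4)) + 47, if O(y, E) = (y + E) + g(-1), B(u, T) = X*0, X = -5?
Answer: -527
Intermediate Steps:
g(k) = 4*(-1 + k)² (g(k) = 4*(k - 1)² = 4*(-1 + k)²)
B(u, T) = 0 (B(u, T) = -5*0 = 0)
O(y, E) = 16 + E + y (O(y, E) = (y + E) + 4*(-1 - 1)² = (E + y) + 4*(-2)² = (E + y) + 4*4 = (E + y) + 16 = 16 + E + y)
-41*O(-2, B(-4, -4)) + 47 = -41*(16 + 0 - 2) + 47 = -41*14 + 47 = -574 + 47 = -527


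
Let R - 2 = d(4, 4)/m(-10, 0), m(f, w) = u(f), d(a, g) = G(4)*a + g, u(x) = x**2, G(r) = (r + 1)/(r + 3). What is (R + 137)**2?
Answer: 592289569/30625 ≈ 19340.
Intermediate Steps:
G(r) = (1 + r)/(3 + r)
d(a, g) = g + 5*a/7 (d(a, g) = ((1 + 4)/(3 + 4))*a + g = (5/7)*a + g = ((1/7)*5)*a + g = 5*a/7 + g = g + 5*a/7)
m(f, w) = f**2
R = 362/175 (R = 2 + (4 + (5/7)*4)/((-10)**2) = 2 + (4 + 20/7)/100 = 2 + (48/7)*(1/100) = 2 + 12/175 = 362/175 ≈ 2.0686)
(R + 137)**2 = (362/175 + 137)**2 = (24337/175)**2 = 592289569/30625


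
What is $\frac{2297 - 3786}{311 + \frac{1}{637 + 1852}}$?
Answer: $- \frac{3706121}{774080} \approx -4.7878$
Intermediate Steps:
$\frac{2297 - 3786}{311 + \frac{1}{637 + 1852}} = - \frac{1489}{311 + \frac{1}{2489}} = - \frac{1489}{\frac{774080}{2489}} = \left(-1489\right) \frac{2489}{774080} = - \frac{3706121}{774080}$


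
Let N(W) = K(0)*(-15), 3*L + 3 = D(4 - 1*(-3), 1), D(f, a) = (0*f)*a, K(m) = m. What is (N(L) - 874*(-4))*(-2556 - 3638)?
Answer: -21654224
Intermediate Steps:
D(f, a) = 0 (D(f, a) = 0*a = 0)
L = -1 (L = -1 + (⅓)*0 = -1 + 0 = -1)
N(W) = 0 (N(W) = 0*(-15) = 0)
(N(L) - 874*(-4))*(-2556 - 3638) = (0 - 874*(-4))*(-2556 - 3638) = (0 + 3496)*(-6194) = 3496*(-6194) = -21654224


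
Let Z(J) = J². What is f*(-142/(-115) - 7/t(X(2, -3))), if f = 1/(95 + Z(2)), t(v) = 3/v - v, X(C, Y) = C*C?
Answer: 5066/148005 ≈ 0.034229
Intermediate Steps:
X(C, Y) = C²
t(v) = -v + 3/v
f = 1/99 (f = 1/(95 + 2²) = 1/(95 + 4) = 1/99 ≈ 0.010101)
f*(-142/(-115) - 7/t(X(2, -3))) = (-142/(-115) - 7/(-1*2² + 3/(2²)))/99 = (-142*(-1/115) - 7/(-1*4 + 3/4))/99 = (142/115 - 7/(-4 + 3*(¼)))/99 = (142/115 - 7/(-4 + ¾))/99 = (142/115 - 7/(-13/4))/99 = (142/115 - 7*(-4/13))/99 = (142/115 + 28/13)/99 = (1/99)*(5066/1495) = 5066/148005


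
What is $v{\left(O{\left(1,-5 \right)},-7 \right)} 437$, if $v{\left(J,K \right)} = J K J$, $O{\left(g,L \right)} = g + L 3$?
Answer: $-599564$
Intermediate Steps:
$O{\left(g,L \right)} = g + 3 L$
$v{\left(J,K \right)} = K J^{2}$
$v{\left(O{\left(1,-5 \right)},-7 \right)} 437 = - 7 \left(1 + 3 \left(-5\right)\right)^{2} \cdot 437 = - 7 \left(1 - 15\right)^{2} \cdot 437 = - 7 \left(-14\right)^{2} \cdot 437 = \left(-7\right) 196 \cdot 437 = \left(-1372\right) 437 = -599564$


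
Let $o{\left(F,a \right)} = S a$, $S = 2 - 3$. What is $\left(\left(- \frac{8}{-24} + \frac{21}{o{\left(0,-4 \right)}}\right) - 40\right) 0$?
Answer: $0$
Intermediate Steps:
$S = -1$
$o{\left(F,a \right)} = - a$
$\left(\left(- \frac{8}{-24} + \frac{21}{o{\left(0,-4 \right)}}\right) - 40\right) 0 = \left(\left(- \frac{8}{-24} + \frac{21}{\left(-1\right) \left(-4\right)}\right) - 40\right) 0 = \left(\left(\left(-8\right) \left(- \frac{1}{24}\right) + \frac{21}{4}\right) - 40\right) 0 = \left(\left(\frac{1}{3} + 21 \cdot \frac{1}{4}\right) - 40\right) 0 = \left(\left(\frac{1}{3} + \frac{21}{4}\right) - 40\right) 0 = \left(\frac{67}{12} - 40\right) 0 = \left(- \frac{413}{12}\right) 0 = 0$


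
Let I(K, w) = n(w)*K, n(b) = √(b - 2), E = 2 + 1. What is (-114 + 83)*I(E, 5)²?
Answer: -837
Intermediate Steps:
E = 3
n(b) = √(-2 + b)
I(K, w) = K*√(-2 + w) (I(K, w) = √(-2 + w)*K = K*√(-2 + w))
(-114 + 83)*I(E, 5)² = (-114 + 83)*(3*√(-2 + 5))² = -31*(3*√3)² = -31*27 = -837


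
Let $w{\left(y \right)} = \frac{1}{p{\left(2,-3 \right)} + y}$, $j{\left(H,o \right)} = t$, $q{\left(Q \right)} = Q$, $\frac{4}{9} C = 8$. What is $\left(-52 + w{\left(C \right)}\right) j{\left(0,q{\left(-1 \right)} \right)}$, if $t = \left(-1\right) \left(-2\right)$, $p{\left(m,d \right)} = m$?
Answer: $- \frac{1039}{10} \approx -103.9$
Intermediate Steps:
$C = 18$ ($C = \frac{9}{4} \cdot 8 = 18$)
$t = 2$
$j{\left(H,o \right)} = 2$
$w{\left(y \right)} = \frac{1}{2 + y}$
$\left(-52 + w{\left(C \right)}\right) j{\left(0,q{\left(-1 \right)} \right)} = \left(-52 + \frac{1}{2 + 18}\right) 2 = \left(-52 + \frac{1}{20}\right) 2 = \left(- \frac{1039}{20}\right) 2 = - \frac{1039}{10}$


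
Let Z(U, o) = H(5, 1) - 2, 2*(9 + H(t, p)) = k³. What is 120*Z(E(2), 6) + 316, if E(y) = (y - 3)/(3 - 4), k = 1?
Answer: -944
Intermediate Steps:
E(y) = 3 - y (E(y) = (-3 + y)/(-1) = (-3 + y)*(-1) = 3 - y)
H(t, p) = -17/2 (H(t, p) = -9 + (½)*1³ = -9 + (½)*1 = -9 + ½ = -17/2)
Z(U, o) = -21/2 (Z(U, o) = -17/2 - 2 = -21/2)
120*Z(E(2), 6) + 316 = 120*(-21/2) + 316 = -1260 + 316 = -944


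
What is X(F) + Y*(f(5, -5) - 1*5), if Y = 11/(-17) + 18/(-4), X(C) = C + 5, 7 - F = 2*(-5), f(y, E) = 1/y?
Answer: 794/17 ≈ 46.706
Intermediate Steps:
F = 17 (F = 7 - 2*(-5) = 7 - 1*(-10) = 7 + 10 = 17)
X(C) = 5 + C
Y = -175/34 (Y = 11*(-1/17) + 18*(-¼) = -11/17 - 9/2 = -175/34 ≈ -5.1471)
X(F) + Y*(f(5, -5) - 1*5) = (5 + 17) - 175*(1/5 - 1*5)/34 = 22 - 175*(⅕ - 5)/34 = 22 - 175/34*(-24/5) = 22 + 420/17 = 794/17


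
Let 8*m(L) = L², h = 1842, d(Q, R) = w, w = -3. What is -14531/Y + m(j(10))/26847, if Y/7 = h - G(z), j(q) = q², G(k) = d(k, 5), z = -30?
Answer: -13850741/12841815 ≈ -1.0786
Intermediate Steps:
d(Q, R) = -3
G(k) = -3
m(L) = L²/8
Y = 12915 (Y = 7*(1842 - 1*(-3)) = 7*(1842 + 3) = 7*1845 = 12915)
-14531/Y + m(j(10))/26847 = -14531/12915 + ((10²)²/8)/26847 = -14531*1/12915 + ((⅛)*100²)*(1/26847) = -14531/12915 + ((⅛)*10000)*(1/26847) = -14531/12915 + 1250*(1/26847) = -14531/12915 + 1250/26847 = -13850741/12841815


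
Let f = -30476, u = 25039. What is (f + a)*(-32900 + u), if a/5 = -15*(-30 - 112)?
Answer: 155852186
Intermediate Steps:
a = 10650 (a = 5*(-15*(-30 - 112)) = 5*(-15*(-142)) = 5*2130 = 10650)
(f + a)*(-32900 + u) = (-30476 + 10650)*(-32900 + 25039) = -19826*(-7861) = 155852186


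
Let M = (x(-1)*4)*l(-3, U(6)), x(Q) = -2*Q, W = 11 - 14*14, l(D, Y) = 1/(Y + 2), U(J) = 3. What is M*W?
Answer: -296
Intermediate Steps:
l(D, Y) = 1/(2 + Y)
W = -185 (W = 11 - 196 = -185)
M = 8/5 (M = (-2*(-1)*4)/(2 + 3) = (2*4)/5 = 8*(⅕) = 8/5 ≈ 1.6000)
M*W = (8/5)*(-185) = -296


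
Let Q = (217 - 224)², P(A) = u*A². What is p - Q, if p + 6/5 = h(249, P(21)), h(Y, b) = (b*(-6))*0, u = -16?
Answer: -251/5 ≈ -50.200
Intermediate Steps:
P(A) = -16*A²
Q = 49 (Q = (-7)² = 49)
h(Y, b) = 0 (h(Y, b) = -6*b*0 = 0)
p = -6/5 (p = -6/5 + 0 = -6/5 ≈ -1.2000)
p - Q = -6/5 - 1*49 = -6/5 - 49 = -251/5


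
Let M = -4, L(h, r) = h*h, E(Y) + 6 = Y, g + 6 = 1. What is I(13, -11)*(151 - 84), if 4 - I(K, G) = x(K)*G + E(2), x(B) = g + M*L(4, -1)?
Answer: -50317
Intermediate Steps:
g = -5 (g = -6 + 1 = -5)
E(Y) = -6 + Y
L(h, r) = h²
x(B) = -69 (x(B) = -5 - 4*4² = -5 - 4*16 = -5 - 64 = -69)
I(K, G) = 8 + 69*G (I(K, G) = 4 - (-69*G + (-6 + 2)) = 4 - (-69*G - 4) = 4 - (-4 - 69*G) = 4 + (4 + 69*G) = 8 + 69*G)
I(13, -11)*(151 - 84) = (8 + 69*(-11))*(151 - 84) = (8 - 759)*67 = -751*67 = -50317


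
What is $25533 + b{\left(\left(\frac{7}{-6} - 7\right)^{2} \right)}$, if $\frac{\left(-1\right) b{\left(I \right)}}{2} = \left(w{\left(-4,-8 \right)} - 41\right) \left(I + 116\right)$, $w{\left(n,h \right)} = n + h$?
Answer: $\frac{808175}{18} \approx 44899.0$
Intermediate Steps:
$w{\left(n,h \right)} = h + n$
$b{\left(I \right)} = 12296 + 106 I$ ($b{\left(I \right)} = - 2 \left(\left(-8 - 4\right) - 41\right) \left(I + 116\right) = - 2 \left(-12 - 41\right) \left(116 + I\right) = - 2 \left(- 53 \left(116 + I\right)\right) = - 2 \left(-6148 - 53 I\right) = 12296 + 106 I$)
$25533 + b{\left(\left(\frac{7}{-6} - 7\right)^{2} \right)} = 25533 + \left(12296 + 106 \left(\frac{7}{-6} - 7\right)^{2}\right) = 25533 + \left(12296 + 106 \left(7 \left(- \frac{1}{6}\right) - 7\right)^{2}\right) = 25533 + \left(12296 + 106 \left(- \frac{7}{6} - 7\right)^{2}\right) = 25533 + \left(12296 + 106 \left(- \frac{49}{6}\right)^{2}\right) = 25533 + \left(12296 + 106 \cdot \frac{2401}{36}\right) = 25533 + \left(12296 + \frac{127253}{18}\right) = 25533 + \frac{348581}{18} = \frac{808175}{18}$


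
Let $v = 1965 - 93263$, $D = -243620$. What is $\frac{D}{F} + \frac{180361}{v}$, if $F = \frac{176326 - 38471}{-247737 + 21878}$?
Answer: $\frac{1004707050289837}{2517177158} \approx 3.9914 \cdot 10^{5}$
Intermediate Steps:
$v = -91298$ ($v = 1965 - 93263 = -91298$)
$F = - \frac{137855}{225859}$ ($F = \frac{137855}{-225859} = 137855 \left(- \frac{1}{225859}\right) = - \frac{137855}{225859} \approx -0.61036$)
$\frac{D}{F} + \frac{180361}{v} = - \frac{243620}{- \frac{137855}{225859}} + \frac{180361}{-91298} = \left(-243620\right) \left(- \frac{225859}{137855}\right) + 180361 \left(- \frac{1}{91298}\right) = \frac{11004753916}{27571} - \frac{180361}{91298} = \frac{1004707050289837}{2517177158}$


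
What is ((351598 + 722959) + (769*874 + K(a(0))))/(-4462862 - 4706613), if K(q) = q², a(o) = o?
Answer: -1746663/9169475 ≈ -0.19049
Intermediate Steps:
((351598 + 722959) + (769*874 + K(a(0))))/(-4462862 - 4706613) = ((351598 + 722959) + (769*874 + 0²))/(-4462862 - 4706613) = (1074557 + (672106 + 0))/(-9169475) = (1074557 + 672106)*(-1/9169475) = 1746663*(-1/9169475) = -1746663/9169475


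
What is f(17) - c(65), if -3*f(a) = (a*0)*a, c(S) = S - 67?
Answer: 2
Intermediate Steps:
c(S) = -67 + S
f(a) = 0 (f(a) = -a*0*a/3 = -0*a = -⅓*0 = 0)
f(17) - c(65) = 0 - (-67 + 65) = 0 - 1*(-2) = 0 + 2 = 2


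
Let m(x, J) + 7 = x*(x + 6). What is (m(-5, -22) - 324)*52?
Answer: -17472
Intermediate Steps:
m(x, J) = -7 + x*(6 + x) (m(x, J) = -7 + x*(x + 6) = -7 + x*(6 + x))
(m(-5, -22) - 324)*52 = ((-7 + (-5)² + 6*(-5)) - 324)*52 = ((-7 + 25 - 30) - 324)*52 = (-12 - 324)*52 = -336*52 = -17472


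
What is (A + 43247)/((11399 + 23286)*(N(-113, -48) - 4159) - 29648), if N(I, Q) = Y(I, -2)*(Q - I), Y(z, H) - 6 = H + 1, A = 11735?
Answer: -27491/66505969 ≈ -0.00041336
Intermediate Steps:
Y(z, H) = 7 + H (Y(z, H) = 6 + (H + 1) = 6 + (1 + H) = 7 + H)
N(I, Q) = -5*I + 5*Q (N(I, Q) = (7 - 2)*(Q - I) = 5*(Q - I) = -5*I + 5*Q)
(A + 43247)/((11399 + 23286)*(N(-113, -48) - 4159) - 29648) = (11735 + 43247)/((11399 + 23286)*((-5*(-113) + 5*(-48)) - 4159) - 29648) = 54982/(34685*((565 - 240) - 4159) - 29648) = 54982/(34685*(325 - 4159) - 29648) = 54982/(34685*(-3834) - 29648) = 54982/(-132982290 - 29648) = 54982/(-133011938) = 54982*(-1/133011938) = -27491/66505969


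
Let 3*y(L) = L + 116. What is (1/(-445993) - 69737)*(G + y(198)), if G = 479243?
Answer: -14908773633330402/445993 ≈ -3.3428e+10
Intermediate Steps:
y(L) = 116/3 + L/3 (y(L) = (L + 116)/3 = (116 + L)/3 = 116/3 + L/3)
(1/(-445993) - 69737)*(G + y(198)) = (1/(-445993) - 69737)*(479243 + (116/3 + (⅓)*198)) = (-1/445993 - 69737)*(479243 + (116/3 + 66)) = -31102213842*(479243 + 314/3)/445993 = -31102213842/445993*1438043/3 = -14908773633330402/445993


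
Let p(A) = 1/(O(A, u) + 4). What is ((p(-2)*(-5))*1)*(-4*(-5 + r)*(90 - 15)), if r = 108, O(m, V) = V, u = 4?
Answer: 38625/2 ≈ 19313.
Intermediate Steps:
p(A) = 1/8 (p(A) = 1/(4 + 4) = 1/8)
((p(-2)*(-5))*1)*(-4*(-5 + r)*(90 - 15)) = (((1/8)*(-5))*1)*(-4*(-5 + 108)*(90 - 15)) = (-5/8*1)*(-412*75) = -(-5)*7725/2 = -5/8*(-30900) = 38625/2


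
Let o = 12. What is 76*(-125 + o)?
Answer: -8588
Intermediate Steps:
76*(-125 + o) = 76*(-125 + 12) = 76*(-113) = -8588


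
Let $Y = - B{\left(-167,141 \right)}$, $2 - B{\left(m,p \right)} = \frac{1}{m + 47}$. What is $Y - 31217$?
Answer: $- \frac{3746281}{120} \approx -31219.0$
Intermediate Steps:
$B{\left(m,p \right)} = 2 - \frac{1}{47 + m}$ ($B{\left(m,p \right)} = 2 - \frac{1}{m + 47} = 2 - \frac{1}{47 + m}$)
$Y = - \frac{241}{120}$ ($Y = - \frac{93 + 2 \left(-167\right)}{47 - 167} = - \frac{93 - 334}{-120} = - \frac{\left(-1\right) \left(-241\right)}{120} = \left(-1\right) \frac{241}{120} = - \frac{241}{120} \approx -2.0083$)
$Y - 31217 = - \frac{241}{120} - 31217 = - \frac{3746281}{120}$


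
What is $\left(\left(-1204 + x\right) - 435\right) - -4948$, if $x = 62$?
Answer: $3371$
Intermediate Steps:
$\left(\left(-1204 + x\right) - 435\right) - -4948 = \left(\left(-1204 + 62\right) - 435\right) - -4948 = \left(-1142 - 435\right) + 4948 = -1577 + 4948 = 3371$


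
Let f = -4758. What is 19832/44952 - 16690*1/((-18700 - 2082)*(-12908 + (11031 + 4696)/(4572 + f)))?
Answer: 12448312508701/28219794017367 ≈ 0.44112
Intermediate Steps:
19832/44952 - 16690*1/((-18700 - 2082)*(-12908 + (11031 + 4696)/(4572 + f))) = 19832/44952 - 16690*1/((-18700 - 2082)*(-12908 + (11031 + 4696)/(4572 - 4758))) = 19832*(1/44952) - 16690*(-1/(20782*(-12908 + 15727/(-186)))) = 2479/5619 - 16690*(-1/(20782*(-12908 + 15727*(-1/186)))) = 2479/5619 - 16690*(-1/(20782*(-12908 - 15727/186))) = 2479/5619 - 16690/((-20782*(-2416615/186))) = 2479/5619 - 16690/25111046465/93 = 2479/5619 - 16690*93/25111046465 = 2479/5619 - 310434/5022209293 = 12448312508701/28219794017367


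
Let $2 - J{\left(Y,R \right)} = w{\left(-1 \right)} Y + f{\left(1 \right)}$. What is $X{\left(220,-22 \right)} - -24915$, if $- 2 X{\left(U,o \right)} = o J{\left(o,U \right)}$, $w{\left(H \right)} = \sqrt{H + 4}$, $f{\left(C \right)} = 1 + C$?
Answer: $24915 + 242 \sqrt{3} \approx 25334.0$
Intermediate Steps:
$w{\left(H \right)} = \sqrt{4 + H}$
$J{\left(Y,R \right)} = - Y \sqrt{3}$ ($J{\left(Y,R \right)} = 2 - \left(\sqrt{4 - 1} Y + \left(1 + 1\right)\right) = 2 - \left(\sqrt{3} Y + 2\right) = 2 - \left(Y \sqrt{3} + 2\right) = 2 - \left(2 + Y \sqrt{3}\right) = - Y \sqrt{3}$)
$X{\left(U,o \right)} = \frac{\sqrt{3} o^{2}}{2}$ ($X{\left(U,o \right)} = - \frac{o \left(- o \sqrt{3}\right)}{2} = - \frac{\left(-1\right) \sqrt{3} o^{2}}{2} = \frac{\sqrt{3} o^{2}}{2}$)
$X{\left(220,-22 \right)} - -24915 = \frac{\sqrt{3} \left(-22\right)^{2}}{2} - -24915 = \frac{1}{2} \sqrt{3} \cdot 484 + 24915 = 242 \sqrt{3} + 24915 = 24915 + 242 \sqrt{3}$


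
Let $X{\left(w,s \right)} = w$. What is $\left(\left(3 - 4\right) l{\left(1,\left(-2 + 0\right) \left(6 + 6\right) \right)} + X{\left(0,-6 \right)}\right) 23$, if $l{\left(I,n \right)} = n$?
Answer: $552$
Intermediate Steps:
$\left(\left(3 - 4\right) l{\left(1,\left(-2 + 0\right) \left(6 + 6\right) \right)} + X{\left(0,-6 \right)}\right) 23 = \left(\left(3 - 4\right) \left(-2 + 0\right) \left(6 + 6\right) + 0\right) 23 = \left(- \left(-2\right) 12 + 0\right) 23 = \left(\left(-1\right) \left(-24\right) + 0\right) 23 = \left(24 + 0\right) 23 = 24 \cdot 23 = 552$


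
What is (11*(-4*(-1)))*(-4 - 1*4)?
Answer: -352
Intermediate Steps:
(11*(-4*(-1)))*(-4 - 1*4) = (11*4)*(-4 - 4) = 44*(-8) = -352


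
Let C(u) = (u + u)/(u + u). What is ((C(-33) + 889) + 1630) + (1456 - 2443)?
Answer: 1533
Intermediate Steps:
C(u) = 1 (C(u) = (2*u)/((2*u)) = (2*u)*(1/(2*u)) = 1)
((C(-33) + 889) + 1630) + (1456 - 2443) = ((1 + 889) + 1630) + (1456 - 2443) = (890 + 1630) - 987 = 2520 - 987 = 1533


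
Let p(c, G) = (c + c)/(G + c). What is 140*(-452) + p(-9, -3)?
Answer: -126557/2 ≈ -63279.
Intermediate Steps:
p(c, G) = 2*c/(G + c) (p(c, G) = (2*c)/(G + c) = 2*c/(G + c))
140*(-452) + p(-9, -3) = 140*(-452) + 2*(-9)/(-3 - 9) = -63280 + 2*(-9)/(-12) = -63280 + 2*(-9)*(-1/12) = -63280 + 3/2 = -126557/2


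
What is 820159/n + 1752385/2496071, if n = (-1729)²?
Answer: 7285826662074/7461856986311 ≈ 0.97641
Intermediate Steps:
n = 2989441
820159/n + 1752385/2496071 = 820159/2989441 + 1752385/2496071 = 7285826662074/7461856986311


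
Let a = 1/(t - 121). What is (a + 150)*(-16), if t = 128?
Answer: -16816/7 ≈ -2402.3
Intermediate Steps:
a = 1/7 (a = 1/(128 - 121) = 1/7 ≈ 0.14286)
(a + 150)*(-16) = (1/7 + 150)*(-16) = (1051/7)*(-16) = -16816/7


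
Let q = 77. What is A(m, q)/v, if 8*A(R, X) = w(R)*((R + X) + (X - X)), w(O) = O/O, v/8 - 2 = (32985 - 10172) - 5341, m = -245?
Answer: -21/139792 ≈ -0.00015022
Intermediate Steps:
v = 139792 (v = 16 + 8*((32985 - 10172) - 5341) = 16 + 8*(22813 - 5341) = 16 + 8*17472 = 16 + 139776 = 139792)
w(O) = 1
A(R, X) = R/8 + X/8 (A(R, X) = (1*((R + X) + (X - X)))/8 = (1*((R + X) + 0))/8 = (1*(R + X))/8 = (R + X)/8 = R/8 + X/8)
A(m, q)/v = ((1/8)*(-245) + (1/8)*77)/139792 = (-245/8 + 77/8)*(1/139792) = -21*1/139792 = -21/139792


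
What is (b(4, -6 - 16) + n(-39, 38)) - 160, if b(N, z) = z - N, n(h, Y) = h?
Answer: -225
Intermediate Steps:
(b(4, -6 - 16) + n(-39, 38)) - 160 = (((-6 - 16) - 1*4) - 39) - 160 = ((-22 - 4) - 39) - 160 = (-26 - 39) - 160 = -65 - 160 = -225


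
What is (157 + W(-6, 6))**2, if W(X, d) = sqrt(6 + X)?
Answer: 24649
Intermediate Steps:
(157 + W(-6, 6))**2 = (157 + sqrt(6 - 6))**2 = (157 + sqrt(0))**2 = (157 + 0)**2 = 157**2 = 24649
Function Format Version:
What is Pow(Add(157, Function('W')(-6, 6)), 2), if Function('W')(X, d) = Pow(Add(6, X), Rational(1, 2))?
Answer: 24649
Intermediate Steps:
Pow(Add(157, Function('W')(-6, 6)), 2) = Pow(Add(157, Pow(Add(6, -6), Rational(1, 2))), 2) = Pow(Add(157, Pow(0, Rational(1, 2))), 2) = Pow(Add(157, 0), 2) = Pow(157, 2) = 24649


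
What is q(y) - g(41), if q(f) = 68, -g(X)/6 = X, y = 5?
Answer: 314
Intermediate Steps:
g(X) = -6*X
q(y) - g(41) = 68 - (-6)*41 = 68 - 1*(-246) = 68 + 246 = 314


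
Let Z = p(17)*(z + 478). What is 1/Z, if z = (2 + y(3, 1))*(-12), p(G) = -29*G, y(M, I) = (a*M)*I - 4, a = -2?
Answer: -1/282982 ≈ -3.5338e-6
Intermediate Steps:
y(M, I) = -4 - 2*I*M (y(M, I) = (-2*M)*I - 4 = -2*I*M - 4 = -4 - 2*I*M)
z = 96 (z = (2 + (-4 - 2*1*3))*(-12) = (2 + (-4 - 6))*(-12) = (2 - 10)*(-12) = -8*(-12) = 96)
Z = -282982 (Z = (-29*17)*(96 + 478) = -493*574 = -282982)
1/Z = 1/(-282982) = -1/282982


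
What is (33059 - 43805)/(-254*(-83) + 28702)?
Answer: -5373/24892 ≈ -0.21585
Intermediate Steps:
(33059 - 43805)/(-254*(-83) + 28702) = -10746/(21082 + 28702) = -10746/49784 = -10746*1/49784 = -5373/24892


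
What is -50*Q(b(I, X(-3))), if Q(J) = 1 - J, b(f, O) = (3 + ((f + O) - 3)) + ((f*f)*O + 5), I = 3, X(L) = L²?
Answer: 4850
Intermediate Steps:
b(f, O) = 5 + O + f + O*f² (b(f, O) = (3 + ((O + f) - 3)) + (f²*O + 5) = (3 + (-3 + O + f)) + (O*f² + 5) = (O + f) + (5 + O*f²) = 5 + O + f + O*f²)
-50*Q(b(I, X(-3))) = -50*(1 - (5 + (-3)² + 3 + (-3)²*3²)) = -50*(1 - (5 + 9 + 3 + 9*9)) = -50*(1 - (5 + 9 + 3 + 81)) = -50*(1 - 1*98) = -50*(1 - 98) = -50*(-97) = 4850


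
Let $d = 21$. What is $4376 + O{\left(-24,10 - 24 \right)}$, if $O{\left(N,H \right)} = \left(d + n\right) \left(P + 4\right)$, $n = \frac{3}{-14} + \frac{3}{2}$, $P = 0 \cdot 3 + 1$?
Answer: $\frac{31412}{7} \approx 4487.4$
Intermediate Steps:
$P = 1$ ($P = 0 + 1 = 1$)
$n = \frac{9}{7}$ ($n = 3 \left(- \frac{1}{14}\right) + 3 \cdot \frac{1}{2} = - \frac{3}{14} + \frac{3}{2} = \frac{9}{7} \approx 1.2857$)
$O{\left(N,H \right)} = \frac{780}{7}$ ($O{\left(N,H \right)} = \left(21 + \frac{9}{7}\right) \left(1 + 4\right) = \frac{156}{7} \cdot 5 = \frac{780}{7}$)
$4376 + O{\left(-24,10 - 24 \right)} = 4376 + \frac{780}{7} = \frac{31412}{7}$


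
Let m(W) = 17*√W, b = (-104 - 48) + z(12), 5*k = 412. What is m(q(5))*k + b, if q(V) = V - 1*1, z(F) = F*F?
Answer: 13968/5 ≈ 2793.6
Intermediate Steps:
k = 412/5 (k = (⅕)*412 = 412/5 ≈ 82.400)
z(F) = F²
b = -8 (b = (-104 - 48) + 12² = -152 + 144 = -8)
q(V) = -1 + V (q(V) = V - 1 = -1 + V)
m(q(5))*k + b = (17*√(-1 + 5))*(412/5) - 8 = (17*√4)*(412/5) - 8 = (17*2)*(412/5) - 8 = 34*(412/5) - 8 = 14008/5 - 8 = 13968/5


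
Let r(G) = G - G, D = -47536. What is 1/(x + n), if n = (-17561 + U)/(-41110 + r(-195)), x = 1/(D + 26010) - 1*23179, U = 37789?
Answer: -442466930/10256158704989 ≈ -4.3142e-5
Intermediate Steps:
r(G) = 0
x = -498951155/21526 (x = 1/(-47536 + 26010) - 1*23179 = 1/(-21526) - 23179 = -1/21526 - 23179 = -498951155/21526 ≈ -23179.)
n = -10114/20555 (n = (-17561 + 37789)/(-41110 + 0) = 20228/(-41110) = 20228*(-1/41110) = -10114/20555 ≈ -0.49205)
1/(x + n) = 1/(-498951155/21526 - 10114/20555) = 1/(-10256158704989/442466930) = -442466930/10256158704989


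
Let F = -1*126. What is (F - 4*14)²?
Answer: 33124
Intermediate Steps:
F = -126
(F - 4*14)² = (-126 - 4*14)² = (-126 - 56)² = (-182)² = 33124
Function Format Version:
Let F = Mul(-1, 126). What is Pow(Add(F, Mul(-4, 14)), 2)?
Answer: 33124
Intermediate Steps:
F = -126
Pow(Add(F, Mul(-4, 14)), 2) = Pow(Add(-126, Mul(-4, 14)), 2) = Pow(Add(-126, -56), 2) = Pow(-182, 2) = 33124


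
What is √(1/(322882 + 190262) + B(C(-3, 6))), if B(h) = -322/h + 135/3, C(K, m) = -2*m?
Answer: √525414484630/85524 ≈ 8.4754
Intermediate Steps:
B(h) = 45 - 322/h (B(h) = -322/h + 135*(⅓) = -322/h + 45 = 45 - 322/h)
√(1/(322882 + 190262) + B(C(-3, 6))) = √(1/(322882 + 190262) + (45 - 322/((-2*6)))) = √(1/513144 + (45 - 322/(-12))) = √(1/513144 + (45 - 322*(-1/12))) = √(1/513144 + (45 + 161/6)) = √(1/513144 + 431/6) = √(36860845/513144) = √525414484630/85524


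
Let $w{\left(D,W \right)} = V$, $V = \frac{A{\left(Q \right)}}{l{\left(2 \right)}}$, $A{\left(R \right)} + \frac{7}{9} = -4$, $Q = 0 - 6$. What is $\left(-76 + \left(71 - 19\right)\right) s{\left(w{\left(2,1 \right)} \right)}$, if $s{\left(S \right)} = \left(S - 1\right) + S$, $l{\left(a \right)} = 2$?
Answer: $\frac{416}{3} \approx 138.67$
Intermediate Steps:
$Q = -6$ ($Q = 0 - 6 = -6$)
$A{\left(R \right)} = - \frac{43}{9}$ ($A{\left(R \right)} = - \frac{7}{9} - 4 = - \frac{43}{9}$)
$V = - \frac{43}{18}$ ($V = - \frac{43}{9 \cdot 2} = \left(- \frac{43}{9}\right) \frac{1}{2} = - \frac{43}{18} \approx -2.3889$)
$w{\left(D,W \right)} = - \frac{43}{18}$
$s{\left(S \right)} = -1 + 2 S$ ($s{\left(S \right)} = \left(-1 + S\right) + S = -1 + 2 S$)
$\left(-76 + \left(71 - 19\right)\right) s{\left(w{\left(2,1 \right)} \right)} = \left(-76 + \left(71 - 19\right)\right) \left(-1 + 2 \left(- \frac{43}{18}\right)\right) = \left(-76 + \left(71 - 19\right)\right) \left(-1 - \frac{43}{9}\right) = \left(-76 + 52\right) \left(- \frac{52}{9}\right) = \left(-24\right) \left(- \frac{52}{9}\right) = \frac{416}{3}$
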